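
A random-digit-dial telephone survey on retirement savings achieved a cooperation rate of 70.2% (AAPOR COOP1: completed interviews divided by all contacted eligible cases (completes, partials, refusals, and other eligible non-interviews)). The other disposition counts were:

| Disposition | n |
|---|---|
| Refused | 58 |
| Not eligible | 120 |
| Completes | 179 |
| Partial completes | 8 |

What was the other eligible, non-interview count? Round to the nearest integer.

COOP1 = 179 / D = 0.702
D = 179 / 0.702 = 255.0
Rest of base = 245
other eligible, non-interview = 255.0 − 245 ≈ 10

10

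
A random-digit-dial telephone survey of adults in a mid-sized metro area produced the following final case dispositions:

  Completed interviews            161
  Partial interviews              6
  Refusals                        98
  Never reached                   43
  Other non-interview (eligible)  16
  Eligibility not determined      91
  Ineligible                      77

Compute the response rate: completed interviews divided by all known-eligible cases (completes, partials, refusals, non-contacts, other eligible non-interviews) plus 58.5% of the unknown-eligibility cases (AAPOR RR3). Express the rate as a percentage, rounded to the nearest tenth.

Numerator = 161
Eligible (known) = 161 + 6 + 98 + 43 + 16 = 324
Estimated eligible among unknowns = 0.5850 × 91 = 53.23
Denominator = 324 + 53.23 = 377.23
RR3 = 161 / 377.23 = 0.4268

42.7%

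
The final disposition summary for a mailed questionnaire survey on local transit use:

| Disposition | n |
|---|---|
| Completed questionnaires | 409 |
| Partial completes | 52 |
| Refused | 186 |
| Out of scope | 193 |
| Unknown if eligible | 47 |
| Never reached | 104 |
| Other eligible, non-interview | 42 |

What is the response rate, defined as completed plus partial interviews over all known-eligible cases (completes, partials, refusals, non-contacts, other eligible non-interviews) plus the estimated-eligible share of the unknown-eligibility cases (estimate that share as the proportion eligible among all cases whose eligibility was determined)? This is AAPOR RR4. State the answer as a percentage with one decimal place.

55.5%

Numerator: 409 + 52 = 461
Determined eligible: 409 + 52 + 186 + 104 + 42 = 793
e = 793 / (793 + 193) = 793 / 986 = 0.8043
e × U: 0.8043 × 47 = 37.80
Base: 793 + 37.80 = 830.80
RR4 = 461 / 830.80 = 0.5549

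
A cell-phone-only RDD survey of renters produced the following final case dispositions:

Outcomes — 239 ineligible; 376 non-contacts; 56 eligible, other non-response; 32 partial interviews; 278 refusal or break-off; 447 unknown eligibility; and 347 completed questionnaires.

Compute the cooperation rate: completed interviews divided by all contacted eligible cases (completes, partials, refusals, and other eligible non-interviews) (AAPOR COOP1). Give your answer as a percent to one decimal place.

Top → 347
Denominator → 347 + 32 + 278 + 56 = 713
COOP1 = 347 / 713 = 0.4867

48.7%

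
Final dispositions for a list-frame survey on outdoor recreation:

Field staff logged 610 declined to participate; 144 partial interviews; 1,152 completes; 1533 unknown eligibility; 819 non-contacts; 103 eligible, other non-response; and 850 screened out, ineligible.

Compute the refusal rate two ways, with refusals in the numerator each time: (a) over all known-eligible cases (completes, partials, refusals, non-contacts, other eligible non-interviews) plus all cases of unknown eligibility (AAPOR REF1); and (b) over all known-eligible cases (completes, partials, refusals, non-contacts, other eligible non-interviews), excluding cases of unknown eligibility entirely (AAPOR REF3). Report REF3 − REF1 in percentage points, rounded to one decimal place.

Num: 610
Base: 1152 + 144 + 610 + 819 + 103 + 1533 = 4361
REF1 = 610 / 4361 = 0.1399
Base: 1152 + 144 + 610 + 819 + 103 = 2828
REF3 = 610 / 2828 = 0.2157
Difference = 21.57 − 13.99 = 7.58 percentage points

7.6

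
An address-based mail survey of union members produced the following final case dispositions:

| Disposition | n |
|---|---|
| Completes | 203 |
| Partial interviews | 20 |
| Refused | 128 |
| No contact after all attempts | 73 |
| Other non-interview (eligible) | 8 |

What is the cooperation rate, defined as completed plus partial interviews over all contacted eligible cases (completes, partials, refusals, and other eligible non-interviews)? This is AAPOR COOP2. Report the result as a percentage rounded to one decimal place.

62.1%

Top → 203 + 20 = 223
Denominator → 203 + 20 + 128 + 8 = 359
COOP2 = 223 / 359 = 0.6212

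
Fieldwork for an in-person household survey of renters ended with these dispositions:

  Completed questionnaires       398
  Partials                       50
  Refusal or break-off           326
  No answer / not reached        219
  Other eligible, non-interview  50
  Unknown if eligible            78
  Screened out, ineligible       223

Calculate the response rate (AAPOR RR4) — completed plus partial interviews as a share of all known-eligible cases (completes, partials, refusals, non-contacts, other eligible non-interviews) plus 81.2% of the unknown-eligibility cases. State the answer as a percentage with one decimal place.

40.5%

Num: 398 + 50 = 448
Known eligible: 398 + 50 + 326 + 219 + 50 = 1043
Eligible share of unknowns: 0.8120 × 78 = 63.34
Denominator: 1043 + 63.34 = 1106.34
RR4 = 448 / 1106.34 = 0.4049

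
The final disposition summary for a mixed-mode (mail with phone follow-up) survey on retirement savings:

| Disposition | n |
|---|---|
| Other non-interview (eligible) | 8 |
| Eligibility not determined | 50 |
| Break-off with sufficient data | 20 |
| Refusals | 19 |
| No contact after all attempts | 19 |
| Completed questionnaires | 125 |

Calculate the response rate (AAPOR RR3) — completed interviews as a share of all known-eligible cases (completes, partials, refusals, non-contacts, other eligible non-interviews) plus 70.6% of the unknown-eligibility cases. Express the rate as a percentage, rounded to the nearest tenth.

55.2%

Num: 125
Known eligible: 125 + 20 + 19 + 19 + 8 = 191
Eligible share of unknowns: 0.7060 × 50 = 35.30
Base: 191 + 35.30 = 226.30
RR3 = 125 / 226.30 = 0.5524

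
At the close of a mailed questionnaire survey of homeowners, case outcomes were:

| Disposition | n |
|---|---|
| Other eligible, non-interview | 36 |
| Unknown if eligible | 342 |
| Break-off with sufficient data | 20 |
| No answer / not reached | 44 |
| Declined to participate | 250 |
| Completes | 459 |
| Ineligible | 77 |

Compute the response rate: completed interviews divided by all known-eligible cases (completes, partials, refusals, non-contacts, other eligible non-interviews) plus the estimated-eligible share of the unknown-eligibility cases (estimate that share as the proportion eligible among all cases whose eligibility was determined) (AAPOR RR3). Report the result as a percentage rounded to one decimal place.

40.9%

Top: 459
Eligible (known): 459 + 20 + 250 + 44 + 36 = 809
e = 809 / (809 + 77) = 809 / 886 = 0.9131
e × U: 0.9131 × 342 = 312.28
Denominator: 809 + 312.28 = 1121.28
RR3 = 459 / 1121.28 = 0.4094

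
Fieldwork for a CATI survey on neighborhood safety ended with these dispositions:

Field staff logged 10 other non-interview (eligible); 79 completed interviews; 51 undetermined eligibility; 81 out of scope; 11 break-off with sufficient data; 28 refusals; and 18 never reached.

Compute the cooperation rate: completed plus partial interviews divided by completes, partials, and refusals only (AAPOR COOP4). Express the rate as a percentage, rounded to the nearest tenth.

76.3%

Top: 79 + 11 = 90
Denom: 79 + 11 + 28 = 118
COOP4 = 90 / 118 = 0.7627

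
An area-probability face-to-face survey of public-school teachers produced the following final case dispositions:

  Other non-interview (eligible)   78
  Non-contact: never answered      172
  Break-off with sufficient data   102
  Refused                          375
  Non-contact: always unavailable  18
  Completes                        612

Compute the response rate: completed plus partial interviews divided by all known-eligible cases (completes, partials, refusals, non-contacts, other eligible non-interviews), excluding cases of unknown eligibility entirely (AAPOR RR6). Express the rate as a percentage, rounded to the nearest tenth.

Non-contacts = 172 + 18 = 190
Top = 612 + 102 = 714
Denom = 612 + 102 + 375 + 190 + 78 = 1357
RR6 = 714 / 1357 = 0.5262

52.6%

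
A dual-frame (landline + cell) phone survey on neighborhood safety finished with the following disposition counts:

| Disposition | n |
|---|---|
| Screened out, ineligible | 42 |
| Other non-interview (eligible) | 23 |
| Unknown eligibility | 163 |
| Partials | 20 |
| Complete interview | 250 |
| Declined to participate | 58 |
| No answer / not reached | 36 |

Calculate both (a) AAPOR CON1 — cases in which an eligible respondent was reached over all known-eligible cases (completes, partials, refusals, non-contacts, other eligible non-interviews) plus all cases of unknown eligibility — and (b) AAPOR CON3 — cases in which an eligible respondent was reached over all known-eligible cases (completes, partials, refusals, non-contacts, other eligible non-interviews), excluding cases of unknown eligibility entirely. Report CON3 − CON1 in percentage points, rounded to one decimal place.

26.9

Num → 250 + 20 + 58 + 23 = 351
Base → 250 + 20 + 58 + 36 + 23 + 163 = 550
CON1 = 351 / 550 = 0.6382
Base → 250 + 20 + 58 + 36 + 23 = 387
CON3 = 351 / 387 = 0.9070
Difference = 90.70 − 63.82 = 26.88 percentage points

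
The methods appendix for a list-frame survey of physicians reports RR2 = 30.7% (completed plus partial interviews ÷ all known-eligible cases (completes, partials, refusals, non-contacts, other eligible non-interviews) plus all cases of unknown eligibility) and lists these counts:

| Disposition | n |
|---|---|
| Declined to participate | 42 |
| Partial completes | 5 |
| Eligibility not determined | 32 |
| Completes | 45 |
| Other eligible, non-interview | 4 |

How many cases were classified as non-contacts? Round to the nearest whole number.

35

Numerator → 45 + 5 = 50
RR2 = 50 / D = 0.307
D = 50 / 0.307 = 162.9
Other denominator terms total 128
non-contacts = 162.9 − 128 ≈ 35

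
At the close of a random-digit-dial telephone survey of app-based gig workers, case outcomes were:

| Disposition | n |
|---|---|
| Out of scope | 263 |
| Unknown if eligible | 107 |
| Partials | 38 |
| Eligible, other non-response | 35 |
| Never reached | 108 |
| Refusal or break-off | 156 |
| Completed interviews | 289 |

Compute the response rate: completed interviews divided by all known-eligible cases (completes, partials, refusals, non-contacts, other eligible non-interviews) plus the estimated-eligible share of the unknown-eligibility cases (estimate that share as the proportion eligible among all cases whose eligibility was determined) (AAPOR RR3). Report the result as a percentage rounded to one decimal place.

41.2%

Numerator → 289
Eligible (known) → 289 + 38 + 156 + 108 + 35 = 626
e = 626 / (626 + 263) = 626 / 889 = 0.7042
Eligible share of unknowns → 0.7042 × 107 = 75.35
Denom → 626 + 75.35 = 701.35
RR3 = 289 / 701.35 = 0.4121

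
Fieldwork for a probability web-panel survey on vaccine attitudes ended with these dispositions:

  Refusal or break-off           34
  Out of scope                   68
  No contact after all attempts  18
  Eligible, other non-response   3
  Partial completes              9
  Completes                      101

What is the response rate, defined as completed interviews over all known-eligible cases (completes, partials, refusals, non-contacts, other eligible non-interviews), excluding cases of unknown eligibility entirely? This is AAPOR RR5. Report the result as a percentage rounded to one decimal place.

Numerator: 101
Denominator: 101 + 9 + 34 + 18 + 3 = 165
RR5 = 101 / 165 = 0.6121

61.2%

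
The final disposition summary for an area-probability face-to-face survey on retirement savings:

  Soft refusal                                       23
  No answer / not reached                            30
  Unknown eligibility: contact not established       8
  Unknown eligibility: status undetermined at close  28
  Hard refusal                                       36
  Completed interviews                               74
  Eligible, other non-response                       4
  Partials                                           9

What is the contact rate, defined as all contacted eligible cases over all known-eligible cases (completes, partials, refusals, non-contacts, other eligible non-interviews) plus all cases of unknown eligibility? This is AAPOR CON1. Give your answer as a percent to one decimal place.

68.9%

Declined to participate = 36 + 23 = 59
Undetermined eligibility = 8 + 28 = 36
Top → 74 + 9 + 59 + 4 = 146
Denominator → 74 + 9 + 59 + 30 + 4 + 36 = 212
CON1 = 146 / 212 = 0.6887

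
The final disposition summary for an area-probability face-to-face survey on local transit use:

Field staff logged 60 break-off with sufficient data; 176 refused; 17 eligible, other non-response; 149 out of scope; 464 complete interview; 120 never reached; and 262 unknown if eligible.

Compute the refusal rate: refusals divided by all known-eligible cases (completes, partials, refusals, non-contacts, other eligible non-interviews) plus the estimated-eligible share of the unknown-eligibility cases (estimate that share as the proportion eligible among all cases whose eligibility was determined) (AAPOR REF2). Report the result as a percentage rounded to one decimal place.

Num: 176
Determined eligible: 464 + 60 + 176 + 120 + 17 = 837
e = 837 / (837 + 149) = 837 / 986 = 0.8489
Estimated eligible among unknowns: 0.8489 × 262 = 222.41
Denominator: 837 + 222.41 = 1059.41
REF2 = 176 / 1059.41 = 0.1661

16.6%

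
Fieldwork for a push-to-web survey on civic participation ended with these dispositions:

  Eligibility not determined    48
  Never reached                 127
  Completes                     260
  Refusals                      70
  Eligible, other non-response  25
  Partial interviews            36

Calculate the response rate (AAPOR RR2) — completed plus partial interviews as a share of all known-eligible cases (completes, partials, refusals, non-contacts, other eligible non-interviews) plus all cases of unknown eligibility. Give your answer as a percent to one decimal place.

52.3%

Num: 260 + 36 = 296
Base: 260 + 36 + 70 + 127 + 25 + 48 = 566
RR2 = 296 / 566 = 0.5230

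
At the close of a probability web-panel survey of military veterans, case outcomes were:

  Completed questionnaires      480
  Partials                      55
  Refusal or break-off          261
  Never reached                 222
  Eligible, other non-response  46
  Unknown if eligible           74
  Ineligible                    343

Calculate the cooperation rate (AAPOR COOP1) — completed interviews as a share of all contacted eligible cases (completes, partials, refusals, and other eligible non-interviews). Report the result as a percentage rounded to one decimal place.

Numerator = 480
Denom = 480 + 55 + 261 + 46 = 842
COOP1 = 480 / 842 = 0.5701

57.0%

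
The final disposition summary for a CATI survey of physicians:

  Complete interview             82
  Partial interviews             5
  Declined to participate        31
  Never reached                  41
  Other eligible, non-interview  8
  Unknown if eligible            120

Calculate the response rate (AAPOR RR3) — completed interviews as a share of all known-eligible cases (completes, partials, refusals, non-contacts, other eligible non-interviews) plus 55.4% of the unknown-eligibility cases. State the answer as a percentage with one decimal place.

35.1%

Num → 82
Determined eligible → 82 + 5 + 31 + 41 + 8 = 167
e × U → 0.5540 × 120 = 66.48
Denom → 167 + 66.48 = 233.48
RR3 = 82 / 233.48 = 0.3512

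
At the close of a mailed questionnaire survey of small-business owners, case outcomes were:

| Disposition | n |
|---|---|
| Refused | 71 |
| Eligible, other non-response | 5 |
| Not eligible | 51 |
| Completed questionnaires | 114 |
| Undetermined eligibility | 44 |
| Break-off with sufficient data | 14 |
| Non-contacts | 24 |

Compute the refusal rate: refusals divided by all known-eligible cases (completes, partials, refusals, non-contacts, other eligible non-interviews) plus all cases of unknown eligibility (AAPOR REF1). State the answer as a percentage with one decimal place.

Top → 71
Base → 114 + 14 + 71 + 24 + 5 + 44 = 272
REF1 = 71 / 272 = 0.2610

26.1%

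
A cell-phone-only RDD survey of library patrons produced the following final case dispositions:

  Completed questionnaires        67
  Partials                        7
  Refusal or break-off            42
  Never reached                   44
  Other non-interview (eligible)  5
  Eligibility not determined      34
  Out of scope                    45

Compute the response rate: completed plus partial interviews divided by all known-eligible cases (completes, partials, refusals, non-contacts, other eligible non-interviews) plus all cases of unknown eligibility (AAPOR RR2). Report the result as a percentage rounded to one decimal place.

37.2%

Top: 67 + 7 = 74
Denom: 67 + 7 + 42 + 44 + 5 + 34 = 199
RR2 = 74 / 199 = 0.3719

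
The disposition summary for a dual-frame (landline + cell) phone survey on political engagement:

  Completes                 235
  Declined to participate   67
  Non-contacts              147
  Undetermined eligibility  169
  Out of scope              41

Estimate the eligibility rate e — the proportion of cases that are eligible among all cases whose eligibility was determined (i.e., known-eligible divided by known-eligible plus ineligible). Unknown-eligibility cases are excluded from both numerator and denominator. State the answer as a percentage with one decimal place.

91.6%

Known eligible: 235 + 67 + 147 = 449
e = 449 / (449 + 41) = 449 / 490 = 0.9163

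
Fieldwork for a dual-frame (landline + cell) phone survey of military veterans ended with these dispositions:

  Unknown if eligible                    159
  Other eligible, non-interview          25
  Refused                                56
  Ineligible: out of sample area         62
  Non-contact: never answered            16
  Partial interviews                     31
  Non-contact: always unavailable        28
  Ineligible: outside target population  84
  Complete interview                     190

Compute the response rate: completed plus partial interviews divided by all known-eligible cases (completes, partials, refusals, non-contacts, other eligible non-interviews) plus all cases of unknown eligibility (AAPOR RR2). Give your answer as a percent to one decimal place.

No answer / not reached = 16 + 28 = 44
Screened out, ineligible = 84 + 62 = 146
Num: 190 + 31 = 221
Base: 190 + 31 + 56 + 44 + 25 + 159 = 505
RR2 = 221 / 505 = 0.4376

43.8%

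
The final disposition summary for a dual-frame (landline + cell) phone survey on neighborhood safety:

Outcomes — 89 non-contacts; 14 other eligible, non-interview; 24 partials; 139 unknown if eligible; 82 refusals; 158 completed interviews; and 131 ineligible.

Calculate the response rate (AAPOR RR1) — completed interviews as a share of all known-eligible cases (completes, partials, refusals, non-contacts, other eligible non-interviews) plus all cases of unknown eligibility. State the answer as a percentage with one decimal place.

Num: 158
Denominator: 158 + 24 + 82 + 89 + 14 + 139 = 506
RR1 = 158 / 506 = 0.3123

31.2%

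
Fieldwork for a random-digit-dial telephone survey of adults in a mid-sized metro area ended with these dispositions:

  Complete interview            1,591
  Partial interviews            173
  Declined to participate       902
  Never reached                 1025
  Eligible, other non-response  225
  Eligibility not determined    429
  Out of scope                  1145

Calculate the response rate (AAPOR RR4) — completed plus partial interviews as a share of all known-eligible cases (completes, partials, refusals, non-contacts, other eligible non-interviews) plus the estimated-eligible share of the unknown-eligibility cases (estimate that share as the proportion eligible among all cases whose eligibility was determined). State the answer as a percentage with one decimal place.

41.5%

Num → 1591 + 173 = 1764
Determined eligible → 1591 + 173 + 902 + 1025 + 225 = 3916
e = 3916 / (3916 + 1145) = 3916 / 5061 = 0.7738
Estimated eligible among unknowns → 0.7738 × 429 = 331.96
Denom → 3916 + 331.96 = 4247.96
RR4 = 1764 / 4247.96 = 0.4153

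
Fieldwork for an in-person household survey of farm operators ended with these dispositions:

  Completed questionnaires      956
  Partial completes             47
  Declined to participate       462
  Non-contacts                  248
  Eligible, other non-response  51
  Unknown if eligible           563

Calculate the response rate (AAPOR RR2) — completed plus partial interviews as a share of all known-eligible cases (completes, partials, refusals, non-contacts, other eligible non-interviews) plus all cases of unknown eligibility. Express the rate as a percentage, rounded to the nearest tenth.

43.1%

Numerator → 956 + 47 = 1003
Denominator → 956 + 47 + 462 + 248 + 51 + 563 = 2327
RR2 = 1003 / 2327 = 0.4310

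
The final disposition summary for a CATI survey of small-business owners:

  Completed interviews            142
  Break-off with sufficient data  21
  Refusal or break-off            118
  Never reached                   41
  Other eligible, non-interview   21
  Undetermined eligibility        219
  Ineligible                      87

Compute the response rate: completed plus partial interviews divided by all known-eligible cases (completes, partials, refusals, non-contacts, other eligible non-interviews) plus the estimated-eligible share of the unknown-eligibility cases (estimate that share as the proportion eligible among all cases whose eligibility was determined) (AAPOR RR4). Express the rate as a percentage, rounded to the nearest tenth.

Top: 142 + 21 = 163
Eligible (known): 142 + 21 + 118 + 41 + 21 = 343
e = 343 / (343 + 87) = 343 / 430 = 0.7977
e × U: 0.7977 × 219 = 174.70
Base: 343 + 174.70 = 517.70
RR4 = 163 / 517.70 = 0.3149

31.5%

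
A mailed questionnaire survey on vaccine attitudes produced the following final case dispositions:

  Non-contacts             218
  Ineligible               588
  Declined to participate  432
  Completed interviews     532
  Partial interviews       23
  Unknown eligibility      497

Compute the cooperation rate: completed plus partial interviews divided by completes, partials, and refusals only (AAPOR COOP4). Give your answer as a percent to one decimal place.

56.2%

Num → 532 + 23 = 555
Denom → 532 + 23 + 432 = 987
COOP4 = 555 / 987 = 0.5623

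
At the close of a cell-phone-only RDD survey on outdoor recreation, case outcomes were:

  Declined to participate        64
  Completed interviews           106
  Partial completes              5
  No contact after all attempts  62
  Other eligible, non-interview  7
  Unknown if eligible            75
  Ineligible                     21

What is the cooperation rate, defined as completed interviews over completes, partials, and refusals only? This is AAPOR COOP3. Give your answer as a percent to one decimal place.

Top → 106
Denom → 106 + 5 + 64 = 175
COOP3 = 106 / 175 = 0.6057

60.6%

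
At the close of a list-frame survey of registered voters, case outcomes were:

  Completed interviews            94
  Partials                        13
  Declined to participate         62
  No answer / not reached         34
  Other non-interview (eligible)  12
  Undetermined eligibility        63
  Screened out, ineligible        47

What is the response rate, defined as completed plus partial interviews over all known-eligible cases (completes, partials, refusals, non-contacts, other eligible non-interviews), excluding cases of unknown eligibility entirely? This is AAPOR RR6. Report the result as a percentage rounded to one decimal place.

49.8%

Numerator: 94 + 13 = 107
Base: 94 + 13 + 62 + 34 + 12 = 215
RR6 = 107 / 215 = 0.4977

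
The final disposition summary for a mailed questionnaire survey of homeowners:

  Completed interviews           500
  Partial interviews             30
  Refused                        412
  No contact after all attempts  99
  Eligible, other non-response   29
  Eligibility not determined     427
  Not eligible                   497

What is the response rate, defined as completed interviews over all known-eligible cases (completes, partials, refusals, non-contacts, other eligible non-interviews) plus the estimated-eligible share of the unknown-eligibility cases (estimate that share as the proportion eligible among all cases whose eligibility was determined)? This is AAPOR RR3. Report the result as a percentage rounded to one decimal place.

Numerator: 500
Eligible (known): 500 + 30 + 412 + 99 + 29 = 1070
e = 1070 / (1070 + 497) = 1070 / 1567 = 0.6828
e × U: 0.6828 × 427 = 291.56
Denominator: 1070 + 291.56 = 1361.56
RR3 = 500 / 1361.56 = 0.3672

36.7%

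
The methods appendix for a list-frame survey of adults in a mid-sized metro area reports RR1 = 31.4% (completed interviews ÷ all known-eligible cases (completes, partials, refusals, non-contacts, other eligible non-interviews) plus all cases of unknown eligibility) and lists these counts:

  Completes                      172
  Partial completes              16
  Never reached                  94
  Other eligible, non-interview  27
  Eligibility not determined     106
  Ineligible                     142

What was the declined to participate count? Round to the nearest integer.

RR1 = 172 / D = 0.314
D = 172 / 0.314 = 547.8
Remaining denominator categories sum to 415
declined to participate = 547.8 − 415 ≈ 133

133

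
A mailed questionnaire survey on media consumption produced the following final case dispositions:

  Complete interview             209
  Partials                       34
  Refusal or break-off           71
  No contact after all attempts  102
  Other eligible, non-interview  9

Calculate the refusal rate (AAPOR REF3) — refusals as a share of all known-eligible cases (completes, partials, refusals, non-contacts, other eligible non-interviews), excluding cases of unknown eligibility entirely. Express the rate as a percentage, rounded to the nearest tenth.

Numerator: 71
Base: 209 + 34 + 71 + 102 + 9 = 425
REF3 = 71 / 425 = 0.1671

16.7%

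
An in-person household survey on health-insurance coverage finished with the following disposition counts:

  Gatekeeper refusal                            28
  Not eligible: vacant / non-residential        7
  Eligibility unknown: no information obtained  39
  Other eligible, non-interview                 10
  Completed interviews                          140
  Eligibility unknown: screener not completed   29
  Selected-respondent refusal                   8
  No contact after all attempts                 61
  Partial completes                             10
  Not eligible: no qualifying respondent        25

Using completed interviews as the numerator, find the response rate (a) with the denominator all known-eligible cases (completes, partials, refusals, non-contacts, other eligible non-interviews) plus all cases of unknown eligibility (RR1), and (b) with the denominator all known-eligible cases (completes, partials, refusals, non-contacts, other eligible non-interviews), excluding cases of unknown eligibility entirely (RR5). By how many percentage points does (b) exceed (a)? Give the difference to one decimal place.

Declined to participate = 28 + 8 = 36
Unknown if eligible = 29 + 39 = 68
Not eligible = 25 + 7 = 32
Num → 140
Base → 140 + 10 + 36 + 61 + 10 + 68 = 325
RR1 = 140 / 325 = 0.4308
Base → 140 + 10 + 36 + 61 + 10 = 257
RR5 = 140 / 257 = 0.5447
Difference = 54.47 − 43.08 = 11.39 percentage points

11.4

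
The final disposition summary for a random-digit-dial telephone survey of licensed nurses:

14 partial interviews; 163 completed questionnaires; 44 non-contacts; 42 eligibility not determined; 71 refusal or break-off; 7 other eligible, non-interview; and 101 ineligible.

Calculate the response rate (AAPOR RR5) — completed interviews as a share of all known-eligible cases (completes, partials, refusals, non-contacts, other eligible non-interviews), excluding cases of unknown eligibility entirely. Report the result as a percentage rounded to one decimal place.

Num: 163
Denominator: 163 + 14 + 71 + 44 + 7 = 299
RR5 = 163 / 299 = 0.5452

54.5%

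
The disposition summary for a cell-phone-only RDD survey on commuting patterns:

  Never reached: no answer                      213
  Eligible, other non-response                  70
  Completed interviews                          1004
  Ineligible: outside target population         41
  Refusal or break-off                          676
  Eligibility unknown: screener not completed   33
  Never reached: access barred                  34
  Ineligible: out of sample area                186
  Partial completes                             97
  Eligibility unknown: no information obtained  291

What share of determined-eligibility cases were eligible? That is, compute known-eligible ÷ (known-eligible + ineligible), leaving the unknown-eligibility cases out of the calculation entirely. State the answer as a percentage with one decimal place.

No answer / not reached = 213 + 34 = 247
Undetermined eligibility = 33 + 291 = 324
Screened out, ineligible = 41 + 186 = 227
Known eligible: 1004 + 97 + 676 + 247 + 70 = 2094
e = 2094 / (2094 + 227) = 2094 / 2321 = 0.9022

90.2%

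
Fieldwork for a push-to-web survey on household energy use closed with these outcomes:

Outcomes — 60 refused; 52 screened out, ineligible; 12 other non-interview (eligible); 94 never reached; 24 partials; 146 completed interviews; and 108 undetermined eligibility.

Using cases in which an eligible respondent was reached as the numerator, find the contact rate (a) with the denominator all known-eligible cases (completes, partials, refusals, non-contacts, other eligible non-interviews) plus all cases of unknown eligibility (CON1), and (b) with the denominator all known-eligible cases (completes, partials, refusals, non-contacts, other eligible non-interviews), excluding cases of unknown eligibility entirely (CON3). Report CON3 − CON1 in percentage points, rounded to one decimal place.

17.5

Num: 146 + 24 + 60 + 12 = 242
Base: 146 + 24 + 60 + 94 + 12 + 108 = 444
CON1 = 242 / 444 = 0.5450
Base: 146 + 24 + 60 + 94 + 12 = 336
CON3 = 242 / 336 = 0.7202
Difference = 72.02 − 54.50 = 17.52 percentage points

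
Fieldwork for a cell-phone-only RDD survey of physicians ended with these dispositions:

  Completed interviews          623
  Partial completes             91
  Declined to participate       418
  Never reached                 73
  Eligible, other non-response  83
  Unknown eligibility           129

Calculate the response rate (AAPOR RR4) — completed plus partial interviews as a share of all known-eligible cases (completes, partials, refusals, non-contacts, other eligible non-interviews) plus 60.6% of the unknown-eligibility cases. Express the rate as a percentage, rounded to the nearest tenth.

52.3%

Numerator = 623 + 91 = 714
Known eligible = 623 + 91 + 418 + 73 + 83 = 1288
Estimated eligible among unknowns = 0.6060 × 129 = 78.17
Denom = 1288 + 78.17 = 1366.17
RR4 = 714 / 1366.17 = 0.5226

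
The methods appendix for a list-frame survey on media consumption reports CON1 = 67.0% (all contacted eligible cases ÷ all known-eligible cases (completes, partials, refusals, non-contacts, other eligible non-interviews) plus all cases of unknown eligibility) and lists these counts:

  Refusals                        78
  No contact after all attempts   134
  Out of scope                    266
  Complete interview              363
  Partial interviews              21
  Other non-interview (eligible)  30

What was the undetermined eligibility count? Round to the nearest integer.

Numerator: 363 + 21 + 78 + 30 = 492
CON1 = 492 / D = 0.670
D = 492 / 0.670 = 734.3
Remaining denominator categories sum to 626
undetermined eligibility = 734.3 − 626 ≈ 108

108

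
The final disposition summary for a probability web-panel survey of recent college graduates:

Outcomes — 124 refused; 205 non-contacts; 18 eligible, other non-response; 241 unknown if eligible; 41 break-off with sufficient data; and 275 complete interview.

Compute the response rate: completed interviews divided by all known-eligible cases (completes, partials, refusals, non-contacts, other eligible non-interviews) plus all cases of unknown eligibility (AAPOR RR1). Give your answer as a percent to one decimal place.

30.4%

Numerator = 275
Denominator = 275 + 41 + 124 + 205 + 18 + 241 = 904
RR1 = 275 / 904 = 0.3042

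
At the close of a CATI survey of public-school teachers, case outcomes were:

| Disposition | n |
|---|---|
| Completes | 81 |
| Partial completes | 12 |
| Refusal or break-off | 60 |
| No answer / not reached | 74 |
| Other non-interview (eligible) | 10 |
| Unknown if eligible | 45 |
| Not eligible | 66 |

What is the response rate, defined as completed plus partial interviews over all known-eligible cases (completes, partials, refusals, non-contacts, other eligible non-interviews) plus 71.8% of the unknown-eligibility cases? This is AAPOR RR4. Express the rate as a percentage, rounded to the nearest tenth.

Numerator = 81 + 12 = 93
Eligible (known) = 81 + 12 + 60 + 74 + 10 = 237
Eligible share of unknowns = 0.7180 × 45 = 32.31
Base = 237 + 32.31 = 269.31
RR4 = 93 / 269.31 = 0.3453

34.5%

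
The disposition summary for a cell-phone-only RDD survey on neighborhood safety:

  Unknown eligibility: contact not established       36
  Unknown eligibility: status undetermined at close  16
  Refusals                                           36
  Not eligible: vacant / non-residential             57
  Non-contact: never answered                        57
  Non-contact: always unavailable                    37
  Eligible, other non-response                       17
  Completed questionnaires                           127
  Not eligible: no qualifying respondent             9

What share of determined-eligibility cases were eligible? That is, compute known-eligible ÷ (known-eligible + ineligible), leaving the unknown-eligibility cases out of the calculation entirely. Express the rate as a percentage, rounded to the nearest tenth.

80.6%

Never reached = 57 + 37 = 94
Undetermined eligibility = 36 + 16 = 52
Ineligible = 9 + 57 = 66
Determined eligible: 127 + 36 + 94 + 17 = 274
e = 274 / (274 + 66) = 274 / 340 = 0.8059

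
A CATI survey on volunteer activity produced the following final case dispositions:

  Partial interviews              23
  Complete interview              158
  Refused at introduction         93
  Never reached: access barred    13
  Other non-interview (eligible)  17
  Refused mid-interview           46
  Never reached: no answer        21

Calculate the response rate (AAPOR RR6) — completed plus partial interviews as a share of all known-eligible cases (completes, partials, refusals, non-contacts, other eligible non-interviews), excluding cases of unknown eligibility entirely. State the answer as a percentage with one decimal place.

Declined to participate = 93 + 46 = 139
No answer / not reached = 21 + 13 = 34
Numerator → 158 + 23 = 181
Base → 158 + 23 + 139 + 34 + 17 = 371
RR6 = 181 / 371 = 0.4879

48.8%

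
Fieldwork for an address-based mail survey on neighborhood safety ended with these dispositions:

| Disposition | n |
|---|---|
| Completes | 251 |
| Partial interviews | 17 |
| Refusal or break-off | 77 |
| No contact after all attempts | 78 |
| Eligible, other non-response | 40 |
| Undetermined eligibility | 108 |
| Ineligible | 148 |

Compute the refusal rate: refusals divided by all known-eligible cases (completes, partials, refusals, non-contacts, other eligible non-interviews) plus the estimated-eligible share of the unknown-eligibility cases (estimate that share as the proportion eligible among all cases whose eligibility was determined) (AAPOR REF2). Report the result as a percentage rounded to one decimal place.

Numerator → 77
Eligible (known) → 251 + 17 + 77 + 78 + 40 = 463
e = 463 / (463 + 148) = 463 / 611 = 0.7578
Estimated eligible among unknowns → 0.7578 × 108 = 81.84
Denominator → 463 + 81.84 = 544.84
REF2 = 77 / 544.84 = 0.1413

14.1%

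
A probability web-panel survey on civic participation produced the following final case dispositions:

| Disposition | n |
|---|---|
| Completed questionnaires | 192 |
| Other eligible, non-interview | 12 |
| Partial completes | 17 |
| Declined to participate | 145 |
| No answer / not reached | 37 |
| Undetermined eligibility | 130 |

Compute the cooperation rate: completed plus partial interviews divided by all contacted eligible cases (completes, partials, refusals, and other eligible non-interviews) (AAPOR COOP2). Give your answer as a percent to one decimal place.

57.1%

Top: 192 + 17 = 209
Denom: 192 + 17 + 145 + 12 = 366
COOP2 = 209 / 366 = 0.5710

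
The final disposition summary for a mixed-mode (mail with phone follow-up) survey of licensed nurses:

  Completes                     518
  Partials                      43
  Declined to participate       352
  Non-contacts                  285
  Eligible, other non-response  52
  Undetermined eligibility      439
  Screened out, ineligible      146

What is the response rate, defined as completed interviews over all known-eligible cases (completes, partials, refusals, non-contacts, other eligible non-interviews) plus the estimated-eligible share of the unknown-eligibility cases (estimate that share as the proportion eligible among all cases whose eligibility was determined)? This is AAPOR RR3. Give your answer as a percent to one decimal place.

Numerator → 518
Determined eligible → 518 + 43 + 352 + 285 + 52 = 1250
e = 1250 / (1250 + 146) = 1250 / 1396 = 0.8954
Estimated eligible among unknowns → 0.8954 × 439 = 393.08
Base → 1250 + 393.08 = 1643.08
RR3 = 518 / 1643.08 = 0.3153

31.5%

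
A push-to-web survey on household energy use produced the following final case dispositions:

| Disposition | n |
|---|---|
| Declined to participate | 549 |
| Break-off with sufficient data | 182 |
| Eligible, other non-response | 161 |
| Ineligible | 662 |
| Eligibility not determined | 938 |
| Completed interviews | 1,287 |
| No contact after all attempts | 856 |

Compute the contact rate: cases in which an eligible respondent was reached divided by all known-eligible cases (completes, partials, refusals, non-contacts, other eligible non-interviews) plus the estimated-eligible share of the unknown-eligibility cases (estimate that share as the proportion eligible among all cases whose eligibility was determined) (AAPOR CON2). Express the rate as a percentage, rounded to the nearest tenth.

Top = 1287 + 182 + 549 + 161 = 2179
Known eligible = 1287 + 182 + 549 + 856 + 161 = 3035
e = 3035 / (3035 + 662) = 3035 / 3697 = 0.8209
e × U = 0.8209 × 938 = 770.00
Base = 3035 + 770.00 = 3805.00
CON2 = 2179 / 3805.00 = 0.5727

57.3%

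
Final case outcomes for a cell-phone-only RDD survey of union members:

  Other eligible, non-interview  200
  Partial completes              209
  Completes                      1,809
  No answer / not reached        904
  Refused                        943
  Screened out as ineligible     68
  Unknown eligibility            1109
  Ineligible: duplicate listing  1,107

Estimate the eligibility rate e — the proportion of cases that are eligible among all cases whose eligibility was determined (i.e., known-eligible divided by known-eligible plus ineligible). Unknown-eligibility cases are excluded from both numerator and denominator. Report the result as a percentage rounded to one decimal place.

Not eligible = 68 + 1107 = 1175
Determined eligible: 1809 + 209 + 943 + 904 + 200 = 4065
e = 4065 / (4065 + 1175) = 4065 / 5240 = 0.7758

77.6%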